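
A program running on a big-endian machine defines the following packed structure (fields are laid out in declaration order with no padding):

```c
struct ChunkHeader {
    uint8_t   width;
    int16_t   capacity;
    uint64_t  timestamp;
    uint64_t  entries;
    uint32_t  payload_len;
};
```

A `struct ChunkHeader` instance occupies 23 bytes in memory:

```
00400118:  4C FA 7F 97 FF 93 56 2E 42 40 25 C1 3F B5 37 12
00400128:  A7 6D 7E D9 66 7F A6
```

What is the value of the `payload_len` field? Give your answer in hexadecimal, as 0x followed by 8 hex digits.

0xD9667FA6

`payload_len` follows `width` (1 B), `capacity` (2 B), `timestamp` (8 B), `entries` (8 B), so it starts at offset 1 + 2 + 8 + 8 = 19 and occupies 4 bytes.
Bytes at offsets 19..22: D9 66 7F A6.
Big-endian: lowest address holds the most-significant byte.
The bytes are already most-significant first: 0xD9667FA6.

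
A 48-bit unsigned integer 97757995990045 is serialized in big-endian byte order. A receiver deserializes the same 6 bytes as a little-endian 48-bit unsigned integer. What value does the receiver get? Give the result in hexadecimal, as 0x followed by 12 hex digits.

0x1DFC9F0EE958

97757995990045 in 48-bit hexadecimal is 0x58E90E9FFC1D.
Stored big-endian, the bytes at ascending addresses are 58 E9 0E 9F FC 1D.
Read back as little-endian, the first byte is least significant, giving 0x1DFC9F0EE958.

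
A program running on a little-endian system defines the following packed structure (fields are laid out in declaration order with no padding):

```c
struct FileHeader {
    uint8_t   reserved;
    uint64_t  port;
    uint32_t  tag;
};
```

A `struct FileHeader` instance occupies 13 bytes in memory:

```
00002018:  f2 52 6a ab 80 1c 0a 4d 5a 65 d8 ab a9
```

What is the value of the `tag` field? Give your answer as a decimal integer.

2846611557

`tag` follows `reserved` (1 B), `port` (8 B), so it starts at offset 1 + 8 = 9 and occupies 4 bytes.
Bytes at offsets 9..12: 65 D8 AB A9.
Little-endian stores the least-significant byte at the lowest address.
Reassemble most-significant byte first: A9 AB D8 65 → 0xA9ABD865.
0xA9ABD865 = 2846611557.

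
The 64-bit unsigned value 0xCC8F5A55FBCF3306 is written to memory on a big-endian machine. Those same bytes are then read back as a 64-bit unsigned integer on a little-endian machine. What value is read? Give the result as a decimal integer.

Stored big-endian, the bytes at ascending addresses are CC 8F 5A 55 FB CF 33 06.
Read back as little-endian, the first byte is least significant, giving 0x0633CFFB555A8FCC.
0x0633CFFB555A8FCC = 446929466415550412.

446929466415550412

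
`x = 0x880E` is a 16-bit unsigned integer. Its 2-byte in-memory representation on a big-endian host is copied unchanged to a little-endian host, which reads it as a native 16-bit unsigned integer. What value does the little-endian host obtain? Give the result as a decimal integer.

Stored big-endian, the bytes at ascending addresses are 88 0E.
Read back as little-endian, the first byte is least significant, giving 0x0E88.
0x0E88 = 3720.

3720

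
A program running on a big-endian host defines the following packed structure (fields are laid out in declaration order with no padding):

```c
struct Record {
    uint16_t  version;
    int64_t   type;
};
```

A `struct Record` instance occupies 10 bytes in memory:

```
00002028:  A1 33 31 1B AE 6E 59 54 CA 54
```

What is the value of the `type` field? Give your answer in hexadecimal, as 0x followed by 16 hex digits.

0x311BAE6E5954CA54

`type` follows `version` (2 bytes), so it starts at byte offset 2 and occupies 8 bytes.
Bytes at offsets 2..9: 31 1B AE 6E 59 54 CA 54.
Big-endian: lowest address holds the most-significant byte.
The bytes are already most-significant first: 0x311BAE6E5954CA54.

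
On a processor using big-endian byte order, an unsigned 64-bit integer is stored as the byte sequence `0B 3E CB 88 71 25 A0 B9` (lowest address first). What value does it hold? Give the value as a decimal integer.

810308769847550137

Big-endian stores the most-significant byte at the lowest address.
The bytes are already most-significant first: 0x0B3ECB887125A0B9.
0x0B3ECB887125A0B9 = 810308769847550137.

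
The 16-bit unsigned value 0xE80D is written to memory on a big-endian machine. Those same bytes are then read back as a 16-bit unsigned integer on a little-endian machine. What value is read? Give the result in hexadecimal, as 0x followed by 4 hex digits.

Stored big-endian, the bytes at ascending addresses are E8 0D.
Read back as little-endian, the first byte is least significant, giving 0x0DE8.

0x0DE8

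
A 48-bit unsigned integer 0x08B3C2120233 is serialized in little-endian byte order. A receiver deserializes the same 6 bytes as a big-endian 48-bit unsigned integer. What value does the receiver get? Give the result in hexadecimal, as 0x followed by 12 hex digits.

Stored little-endian, the bytes at ascending addresses are 33 02 12 C2 B3 08.
Read back as big-endian, the last byte is least significant, giving 0x330212C2B308.

0x330212C2B308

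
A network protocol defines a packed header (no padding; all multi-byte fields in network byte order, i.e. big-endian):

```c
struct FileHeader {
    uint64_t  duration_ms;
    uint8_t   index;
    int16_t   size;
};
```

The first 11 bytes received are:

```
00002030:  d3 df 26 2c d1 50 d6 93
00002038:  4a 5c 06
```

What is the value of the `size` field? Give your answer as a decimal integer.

`size` follows `duration_ms` (8 B), `index` (1 B), so it starts at offset 8 + 1 = 9 and occupies 2 bytes.
Bytes at offsets 9..10: 5C 06.
In big-endian order the high byte comes first in memory.
The bytes are already most-significant first: 0x5C06.
0x5C06 = 23558.

23558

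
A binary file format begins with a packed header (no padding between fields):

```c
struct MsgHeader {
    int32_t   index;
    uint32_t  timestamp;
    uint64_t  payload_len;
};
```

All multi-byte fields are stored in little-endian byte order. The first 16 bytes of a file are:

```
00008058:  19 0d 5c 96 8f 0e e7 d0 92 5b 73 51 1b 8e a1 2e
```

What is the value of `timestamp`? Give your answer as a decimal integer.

`timestamp` follows `index` (4 bytes), so it starts at byte offset 4 and occupies 4 bytes.
Bytes at offsets 4..7: 8F 0E E7 D0.
Little-endian: lowest address holds the least-significant byte.
Reassemble most-significant byte first: D0 E7 0E 8F → 0xD0E70E8F.
0xD0E70E8F = 3504803471.

3504803471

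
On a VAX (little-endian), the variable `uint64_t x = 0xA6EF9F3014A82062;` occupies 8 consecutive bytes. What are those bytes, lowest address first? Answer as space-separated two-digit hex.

62 20 A8 14 30 9F EF A6

Split into bytes (most-significant first): A6 EF 9F 30 14 A8 20 62.
Little-endian: lowest address holds the least-significant byte.
So at ascending addresses the bytes are 62 20 A8 14 30 9F EF A6.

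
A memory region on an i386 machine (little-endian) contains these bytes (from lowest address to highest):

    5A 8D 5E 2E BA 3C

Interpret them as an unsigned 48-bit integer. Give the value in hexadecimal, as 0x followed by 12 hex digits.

Little-endian stores the least-significant byte at the lowest address.
Reassemble most-significant byte first: 3C BA 2E 5E 8D 5A → 0x3CBA2E5E8D5A.

0x3CBA2E5E8D5A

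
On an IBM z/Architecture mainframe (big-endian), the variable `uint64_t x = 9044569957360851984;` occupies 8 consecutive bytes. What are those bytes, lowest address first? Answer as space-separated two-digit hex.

7D 84 C4 74 BE A9 DC 10

9044569957360851984 in hexadecimal, padded to 64 bits, is 0x7D84C474BEA9DC10.
Split into bytes (most-significant first): 7D 84 C4 74 BE A9 DC 10.
In big-endian order the high byte comes first in memory.
So the memory order matches the most-significant-first order: 7D 84 C4 74 BE A9 DC 10.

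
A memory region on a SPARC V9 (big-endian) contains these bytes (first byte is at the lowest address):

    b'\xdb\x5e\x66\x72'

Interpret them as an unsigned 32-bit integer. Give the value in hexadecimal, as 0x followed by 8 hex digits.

In big-endian order the high byte comes first in memory.
The bytes are already most-significant first: 0xDB5E6672.

0xDB5E6672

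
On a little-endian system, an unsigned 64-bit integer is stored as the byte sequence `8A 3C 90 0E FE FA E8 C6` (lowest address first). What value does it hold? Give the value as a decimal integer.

14332981783179574410

Little-endian stores the least-significant byte at the lowest address.
Reassemble most-significant byte first: C6 E8 FA FE 0E 90 3C 8A → 0xC6E8FAFE0E903C8A.
0xC6E8FAFE0E903C8A = 14332981783179574410.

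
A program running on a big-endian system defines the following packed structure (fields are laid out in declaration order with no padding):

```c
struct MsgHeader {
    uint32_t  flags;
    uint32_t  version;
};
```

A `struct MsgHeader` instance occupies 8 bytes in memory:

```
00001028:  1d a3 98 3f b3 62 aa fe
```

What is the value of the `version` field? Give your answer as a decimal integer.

3009587966

`version` follows `flags` (4 bytes), so it starts at byte offset 4 and occupies 4 bytes.
Bytes at offsets 4..7: B3 62 AA FE.
Big-endian: lowest address holds the most-significant byte.
The bytes are already most-significant first: 0xB362AAFE.
0xB362AAFE = 3009587966.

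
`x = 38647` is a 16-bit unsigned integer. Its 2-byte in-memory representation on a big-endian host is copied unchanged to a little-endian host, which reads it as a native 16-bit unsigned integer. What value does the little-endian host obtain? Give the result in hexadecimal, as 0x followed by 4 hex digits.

0xF796

38647 in 16-bit hexadecimal is 0x96F7.
Stored big-endian, the bytes at ascending addresses are 96 F7.
Read back as little-endian, the first byte is least significant, giving 0xF796.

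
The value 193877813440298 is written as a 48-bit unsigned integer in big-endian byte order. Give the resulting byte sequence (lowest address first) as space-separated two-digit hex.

B0 54 B2 33 2F 2A

193877813440298 in hexadecimal, padded to 48 bits, is 0xB054B2332F2A.
Split into bytes (most-significant first): B0 54 B2 33 2F 2A.
Big-endian: lowest address holds the most-significant byte.
So the memory order matches the most-significant-first order: B0 54 B2 33 2F 2A.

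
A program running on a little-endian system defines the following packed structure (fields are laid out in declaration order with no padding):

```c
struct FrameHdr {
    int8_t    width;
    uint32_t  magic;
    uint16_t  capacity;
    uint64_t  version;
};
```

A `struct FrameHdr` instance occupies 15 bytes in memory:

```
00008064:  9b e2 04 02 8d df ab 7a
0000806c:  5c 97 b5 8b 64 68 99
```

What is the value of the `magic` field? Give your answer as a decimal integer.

2365719778

`magic` follows `width` (1 byte), so it starts at byte offset 1 and occupies 4 bytes.
Bytes at offsets 1..4: E2 04 02 8D.
Little-endian: lowest address holds the least-significant byte.
Reassemble most-significant byte first: 8D 02 04 E2 → 0x8D0204E2.
0x8D0204E2 = 2365719778.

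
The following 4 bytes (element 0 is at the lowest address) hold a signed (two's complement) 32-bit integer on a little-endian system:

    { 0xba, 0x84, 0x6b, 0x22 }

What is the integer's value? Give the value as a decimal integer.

577471674

Little-endian: lowest address holds the least-significant byte.
Reassemble most-significant byte first: 22 6B 84 BA → 0x226B84BA.
0x226B84BA = 577471674.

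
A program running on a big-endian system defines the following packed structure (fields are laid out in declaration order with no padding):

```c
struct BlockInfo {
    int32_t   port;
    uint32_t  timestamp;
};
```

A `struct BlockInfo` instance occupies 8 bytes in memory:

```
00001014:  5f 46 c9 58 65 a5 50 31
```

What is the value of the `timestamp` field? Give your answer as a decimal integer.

`timestamp` follows `port` (4 bytes), so it starts at byte offset 4 and occupies 4 bytes.
Bytes at offsets 4..7: 65 A5 50 31.
Big-endian: lowest address holds the most-significant byte.
The bytes are already most-significant first: 0x65A55031.
0x65A55031 = 1705332785.

1705332785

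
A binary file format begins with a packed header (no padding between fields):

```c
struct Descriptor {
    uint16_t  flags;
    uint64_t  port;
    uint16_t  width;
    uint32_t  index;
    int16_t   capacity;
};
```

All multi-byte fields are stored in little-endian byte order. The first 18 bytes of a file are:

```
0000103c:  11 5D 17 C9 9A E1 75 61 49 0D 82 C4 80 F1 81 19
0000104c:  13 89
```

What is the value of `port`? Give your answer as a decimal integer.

`port` follows `flags` (2 bytes), so it starts at byte offset 2 and occupies 8 bytes.
Bytes at offsets 2..9: 17 C9 9A E1 75 61 49 0D.
Little-endian stores the least-significant byte at the lowest address.
Reassemble most-significant byte first: 0D 49 61 75 E1 9A C9 17 → 0x0D496175E19AC917.
0x0D496175E19AC917 = 957403554717026583.

957403554717026583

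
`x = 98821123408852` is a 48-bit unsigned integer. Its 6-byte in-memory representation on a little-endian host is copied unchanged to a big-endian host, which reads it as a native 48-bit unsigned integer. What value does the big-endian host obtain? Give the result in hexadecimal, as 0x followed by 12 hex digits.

0xD403F595E059

98821123408852 in 48-bit hexadecimal is 0x59E095F503D4.
Stored little-endian, the bytes at ascending addresses are D4 03 F5 95 E0 59.
Read back as big-endian, the last byte is least significant, giving 0xD403F595E059.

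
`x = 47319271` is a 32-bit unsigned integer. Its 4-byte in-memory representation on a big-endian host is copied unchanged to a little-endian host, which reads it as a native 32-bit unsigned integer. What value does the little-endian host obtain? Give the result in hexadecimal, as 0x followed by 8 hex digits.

47319271 in 32-bit hexadecimal is 0x02D208E7.
Stored big-endian, the bytes at ascending addresses are 02 D2 08 E7.
Read back as little-endian, the first byte is least significant, giving 0xE708D202.

0xE708D202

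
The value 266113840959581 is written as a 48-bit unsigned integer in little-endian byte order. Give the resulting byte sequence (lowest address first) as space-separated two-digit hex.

266113840959581 in hexadecimal, padded to 48 bits, is 0xF20774F5D05D.
Split into bytes (most-significant first): F2 07 74 F5 D0 5D.
In little-endian order the low byte comes first in memory.
So at ascending addresses the bytes are 5D D0 F5 74 07 F2.

5D D0 F5 74 07 F2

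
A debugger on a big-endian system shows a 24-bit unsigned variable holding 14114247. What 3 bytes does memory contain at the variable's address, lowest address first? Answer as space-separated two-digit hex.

14114247 in hexadecimal, padded to 24 bits, is 0xD75DC7.
Split into bytes (most-significant first): D7 5D C7.
In big-endian order the high byte comes first in memory.
So the memory order matches the most-significant-first order: D7 5D C7.

D7 5D C7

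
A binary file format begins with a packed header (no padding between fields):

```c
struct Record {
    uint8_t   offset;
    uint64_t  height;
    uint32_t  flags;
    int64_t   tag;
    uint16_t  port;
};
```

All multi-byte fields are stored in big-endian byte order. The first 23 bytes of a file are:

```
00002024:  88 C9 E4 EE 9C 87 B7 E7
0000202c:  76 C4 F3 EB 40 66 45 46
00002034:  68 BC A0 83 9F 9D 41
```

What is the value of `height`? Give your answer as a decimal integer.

`height` follows `offset` (1 byte), so it starts at byte offset 1 and occupies 8 bytes.
Bytes at offsets 1..8: C9 E4 EE 9C 87 B7 E7 76.
Big-endian stores the most-significant byte at the lowest address.
The bytes are already most-significant first: 0xC9E4EE9C87B7E776.
0xC9E4EE9C87B7E776 = 14548015052372830070.

14548015052372830070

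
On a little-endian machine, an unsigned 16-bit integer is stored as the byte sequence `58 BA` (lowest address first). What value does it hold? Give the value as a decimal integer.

Little-endian: lowest address holds the least-significant byte.
Reassemble most-significant byte first: BA 58 → 0xBA58.
0xBA58 = 47704.

47704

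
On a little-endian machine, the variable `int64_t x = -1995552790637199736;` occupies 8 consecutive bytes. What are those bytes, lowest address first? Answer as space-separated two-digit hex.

88 BE 87 4F 4F 5F 4E E4

Two's complement of -1995552790637199736 in 64 bits: 1995552790637199736 = 0x1BB1A0B0B0784178; invert → 0xE44E5F4F4F87BE87; add 1 → 0xE44E5F4F4F87BE88.
Split into bytes (most-significant first): E4 4E 5F 4F 4F 87 BE 88.
Little-endian: lowest address holds the least-significant byte.
So at ascending addresses the bytes are 88 BE 87 4F 4F 5F 4E E4.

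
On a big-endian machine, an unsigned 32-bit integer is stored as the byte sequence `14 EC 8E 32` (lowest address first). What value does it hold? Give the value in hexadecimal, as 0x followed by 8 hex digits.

0x14EC8E32

Big-endian stores the most-significant byte at the lowest address.
The bytes are already most-significant first: 0x14EC8E32.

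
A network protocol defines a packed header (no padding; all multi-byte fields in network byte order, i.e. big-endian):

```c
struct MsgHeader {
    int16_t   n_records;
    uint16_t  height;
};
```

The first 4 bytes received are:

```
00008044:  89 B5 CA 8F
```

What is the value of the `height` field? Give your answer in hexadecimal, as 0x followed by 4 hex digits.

`height` follows `n_records` (2 bytes), so it starts at byte offset 2 and occupies 2 bytes.
Bytes at offsets 2..3: CA 8F.
Big-endian stores the most-significant byte at the lowest address.
The bytes are already most-significant first: 0xCA8F.

0xCA8F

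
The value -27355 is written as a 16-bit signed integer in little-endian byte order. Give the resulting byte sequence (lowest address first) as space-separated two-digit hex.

25 95

Two's complement of -27355 in 16 bits: 27355 = 0x6ADB; invert → 0x9524; add 1 → 0x9525.
Split into bytes (most-significant first): 95 25.
In little-endian order the low byte comes first in memory.
So at ascending addresses the bytes are 25 95.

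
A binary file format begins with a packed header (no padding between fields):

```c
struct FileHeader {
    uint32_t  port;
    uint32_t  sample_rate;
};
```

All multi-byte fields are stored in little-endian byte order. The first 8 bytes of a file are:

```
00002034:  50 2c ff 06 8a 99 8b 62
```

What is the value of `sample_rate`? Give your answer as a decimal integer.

1653315978

`sample_rate` follows `port` (4 bytes), so it starts at byte offset 4 and occupies 4 bytes.
Bytes at offsets 4..7: 8A 99 8B 62.
Little-endian stores the least-significant byte at the lowest address.
Reassemble most-significant byte first: 62 8B 99 8A → 0x628B998A.
0x628B998A = 1653315978.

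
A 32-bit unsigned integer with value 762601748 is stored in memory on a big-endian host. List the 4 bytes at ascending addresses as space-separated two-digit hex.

762601748 in hexadecimal, padded to 32 bits, is 0x2D746114.
Split into bytes (most-significant first): 2D 74 61 14.
Big-endian: lowest address holds the most-significant byte.
So the memory order matches the most-significant-first order: 2D 74 61 14.

2D 74 61 14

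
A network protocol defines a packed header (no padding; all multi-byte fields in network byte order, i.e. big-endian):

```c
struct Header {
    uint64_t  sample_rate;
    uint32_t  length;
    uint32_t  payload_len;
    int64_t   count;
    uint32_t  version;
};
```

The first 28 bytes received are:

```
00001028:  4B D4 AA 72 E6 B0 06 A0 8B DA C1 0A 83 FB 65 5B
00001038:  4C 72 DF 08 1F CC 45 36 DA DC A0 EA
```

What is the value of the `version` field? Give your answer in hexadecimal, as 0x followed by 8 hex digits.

`version` follows `sample_rate` (8 B), `length` (4 B), `payload_len` (4 B), `count` (8 B), so it starts at offset 8 + 4 + 4 + 8 = 24 and occupies 4 bytes.
Bytes at offsets 24..27: DA DC A0 EA.
Big-endian stores the most-significant byte at the lowest address.
The bytes are already most-significant first: 0xDADCA0EA.

0xDADCA0EA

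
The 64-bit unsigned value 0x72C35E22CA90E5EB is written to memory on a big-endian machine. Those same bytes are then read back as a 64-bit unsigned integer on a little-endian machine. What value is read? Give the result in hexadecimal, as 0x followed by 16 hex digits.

Stored big-endian, the bytes at ascending addresses are 72 C3 5E 22 CA 90 E5 EB.
Read back as little-endian, the first byte is least significant, giving 0xEBE590CA225EC372.

0xEBE590CA225EC372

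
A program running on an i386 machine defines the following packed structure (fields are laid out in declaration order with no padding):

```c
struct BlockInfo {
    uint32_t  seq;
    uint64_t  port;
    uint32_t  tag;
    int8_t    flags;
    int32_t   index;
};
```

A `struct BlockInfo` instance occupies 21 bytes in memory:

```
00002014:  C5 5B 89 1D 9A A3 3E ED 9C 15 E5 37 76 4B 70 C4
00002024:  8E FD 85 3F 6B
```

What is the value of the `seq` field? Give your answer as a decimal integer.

`seq` is the first field, at byte offset 0, occupying 4 bytes.
Bytes at offsets 0..3: C5 5B 89 1D.
Little-endian: lowest address holds the least-significant byte.
Reassemble most-significant byte first: 1D 89 5B C5 → 0x1D895BC5.
0x1D895BC5 = 495541189.

495541189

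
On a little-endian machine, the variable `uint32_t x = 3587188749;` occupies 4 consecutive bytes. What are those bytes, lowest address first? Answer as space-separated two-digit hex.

0D 28 D0 D5

3587188749 in hexadecimal, padded to 32 bits, is 0xD5D0280D.
Split into bytes (most-significant first): D5 D0 28 0D.
Little-endian stores the least-significant byte at the lowest address.
So at ascending addresses the bytes are 0D 28 D0 D5.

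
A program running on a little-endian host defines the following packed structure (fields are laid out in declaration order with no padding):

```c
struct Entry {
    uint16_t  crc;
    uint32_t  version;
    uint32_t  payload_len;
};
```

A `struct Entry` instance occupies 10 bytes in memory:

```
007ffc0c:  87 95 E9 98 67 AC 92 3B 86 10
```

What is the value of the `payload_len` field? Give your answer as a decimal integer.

277232530

`payload_len` follows `crc` (2 B), `version` (4 B), so it starts at offset 2 + 4 = 6 and occupies 4 bytes.
Bytes at offsets 6..9: 92 3B 86 10.
Little-endian stores the least-significant byte at the lowest address.
Reassemble most-significant byte first: 10 86 3B 92 → 0x10863B92.
0x10863B92 = 277232530.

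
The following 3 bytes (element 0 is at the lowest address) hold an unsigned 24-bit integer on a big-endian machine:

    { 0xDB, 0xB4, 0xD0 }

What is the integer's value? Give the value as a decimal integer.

14398672

In big-endian order the high byte comes first in memory.
The bytes are already most-significant first: 0xDBB4D0.
0xDBB4D0 = 14398672.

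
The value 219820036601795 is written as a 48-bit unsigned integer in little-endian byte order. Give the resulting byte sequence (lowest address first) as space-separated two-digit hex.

C3 37 32 D7 EC C7

219820036601795 in hexadecimal, padded to 48 bits, is 0xC7ECD73237C3.
Split into bytes (most-significant first): C7 EC D7 32 37 C3.
Little-endian stores the least-significant byte at the lowest address.
So at ascending addresses the bytes are C3 37 32 D7 EC C7.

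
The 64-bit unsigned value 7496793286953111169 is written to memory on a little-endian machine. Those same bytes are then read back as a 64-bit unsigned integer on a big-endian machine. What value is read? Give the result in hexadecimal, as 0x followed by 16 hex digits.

7496793286953111169 in 64-bit hexadecimal is 0x6809F5C6575F8E81.
Stored little-endian, the bytes at ascending addresses are 81 8E 5F 57 C6 F5 09 68.
Read back as big-endian, the last byte is least significant, giving 0x818E5F57C6F50968.

0x818E5F57C6F50968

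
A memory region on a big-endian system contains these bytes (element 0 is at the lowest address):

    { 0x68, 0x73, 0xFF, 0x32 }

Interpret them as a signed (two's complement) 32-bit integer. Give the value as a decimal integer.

1752432434

In big-endian order the high byte comes first in memory.
The bytes are already most-significant first: 0x6873FF32.
0x6873FF32 = 1752432434.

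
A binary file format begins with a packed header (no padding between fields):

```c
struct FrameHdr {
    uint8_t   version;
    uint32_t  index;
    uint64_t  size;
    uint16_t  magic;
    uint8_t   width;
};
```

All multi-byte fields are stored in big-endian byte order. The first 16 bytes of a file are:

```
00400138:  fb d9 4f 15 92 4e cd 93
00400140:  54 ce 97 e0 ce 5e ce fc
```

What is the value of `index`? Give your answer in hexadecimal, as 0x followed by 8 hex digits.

0xD94F1592

`index` follows `version` (1 byte), so it starts at byte offset 1 and occupies 4 bytes.
Bytes at offsets 1..4: D9 4F 15 92.
Big-endian stores the most-significant byte at the lowest address.
The bytes are already most-significant first: 0xD94F1592.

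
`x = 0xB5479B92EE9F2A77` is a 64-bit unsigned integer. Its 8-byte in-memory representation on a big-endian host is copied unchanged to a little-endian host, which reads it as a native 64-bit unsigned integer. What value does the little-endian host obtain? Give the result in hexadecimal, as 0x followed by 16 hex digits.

0x772A9FEE929B47B5

Stored big-endian, the bytes at ascending addresses are B5 47 9B 92 EE 9F 2A 77.
Read back as little-endian, the first byte is least significant, giving 0x772A9FEE929B47B5.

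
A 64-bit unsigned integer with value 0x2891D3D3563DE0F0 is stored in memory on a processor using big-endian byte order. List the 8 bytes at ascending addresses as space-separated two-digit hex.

28 91 D3 D3 56 3D E0 F0

Split into bytes (most-significant first): 28 91 D3 D3 56 3D E0 F0.
Big-endian stores the most-significant byte at the lowest address.
So the memory order matches the most-significant-first order: 28 91 D3 D3 56 3D E0 F0.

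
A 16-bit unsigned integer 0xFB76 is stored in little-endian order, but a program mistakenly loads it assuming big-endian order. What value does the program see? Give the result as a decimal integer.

Stored little-endian, the bytes at ascending addresses are 76 FB.
Read back as big-endian, the last byte is least significant, giving 0x76FB.
0x76FB = 30459.

30459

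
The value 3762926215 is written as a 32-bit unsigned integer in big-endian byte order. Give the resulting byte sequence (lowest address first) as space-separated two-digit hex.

3762926215 in hexadecimal, padded to 32 bits, is 0xE049B287.
Split into bytes (most-significant first): E0 49 B2 87.
In big-endian order the high byte comes first in memory.
So the memory order matches the most-significant-first order: E0 49 B2 87.

E0 49 B2 87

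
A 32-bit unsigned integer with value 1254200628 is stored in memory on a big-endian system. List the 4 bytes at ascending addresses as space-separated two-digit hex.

1254200628 in hexadecimal, padded to 32 bits, is 0x4AC19534.
Split into bytes (most-significant first): 4A C1 95 34.
Big-endian: lowest address holds the most-significant byte.
So the memory order matches the most-significant-first order: 4A C1 95 34.

4A C1 95 34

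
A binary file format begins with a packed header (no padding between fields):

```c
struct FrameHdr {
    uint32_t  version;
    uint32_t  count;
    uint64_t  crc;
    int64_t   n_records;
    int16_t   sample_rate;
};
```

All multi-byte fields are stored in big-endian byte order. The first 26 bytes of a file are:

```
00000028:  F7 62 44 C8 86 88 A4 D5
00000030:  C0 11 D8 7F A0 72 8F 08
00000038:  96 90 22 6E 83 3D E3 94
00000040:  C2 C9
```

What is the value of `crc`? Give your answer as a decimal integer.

13840081172550553352

`crc` follows `version` (4 B), `count` (4 B), so it starts at offset 4 + 4 = 8 and occupies 8 bytes.
Bytes at offsets 8..15: C0 11 D8 7F A0 72 8F 08.
Big-endian: lowest address holds the most-significant byte.
The bytes are already most-significant first: 0xC011D87FA0728F08.
0xC011D87FA0728F08 = 13840081172550553352.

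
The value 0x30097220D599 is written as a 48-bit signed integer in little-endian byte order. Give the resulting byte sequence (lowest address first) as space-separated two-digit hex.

99 D5 20 72 09 30

Split into bytes (most-significant first): 30 09 72 20 D5 99.
Little-endian: lowest address holds the least-significant byte.
So at ascending addresses the bytes are 99 D5 20 72 09 30.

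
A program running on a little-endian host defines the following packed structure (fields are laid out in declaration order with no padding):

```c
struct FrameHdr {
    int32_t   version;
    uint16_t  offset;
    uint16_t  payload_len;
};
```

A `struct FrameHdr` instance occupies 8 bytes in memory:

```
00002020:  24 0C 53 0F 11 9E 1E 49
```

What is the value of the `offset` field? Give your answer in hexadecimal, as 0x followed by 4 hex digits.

0x9E11

`offset` follows `version` (4 bytes), so it starts at byte offset 4 and occupies 2 bytes.
Bytes at offsets 4..5: 11 9E.
In little-endian order the low byte comes first in memory.
Reassemble most-significant byte first: 9E 11 → 0x9E11.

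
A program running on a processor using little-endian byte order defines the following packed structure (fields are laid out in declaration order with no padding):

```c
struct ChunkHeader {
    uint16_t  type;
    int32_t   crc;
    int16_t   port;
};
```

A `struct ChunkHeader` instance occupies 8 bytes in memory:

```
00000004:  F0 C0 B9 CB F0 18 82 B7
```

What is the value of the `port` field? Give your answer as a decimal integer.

-18558

`port` follows `type` (2 B), `crc` (4 B), so it starts at offset 2 + 4 = 6 and occupies 2 bytes.
Bytes at offsets 6..7: 82 B7.
Little-endian: lowest address holds the least-significant byte.
Reassemble most-significant byte first: B7 82 → 0xB782.
Top bit is set, so as a signed 16-bit value this is 0xB782 − 2^16 = -18558.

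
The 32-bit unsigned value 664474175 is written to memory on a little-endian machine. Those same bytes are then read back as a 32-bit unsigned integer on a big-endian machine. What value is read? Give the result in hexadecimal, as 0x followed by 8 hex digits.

664474175 in 32-bit hexadecimal is 0x279B123F.
Stored little-endian, the bytes at ascending addresses are 3F 12 9B 27.
Read back as big-endian, the last byte is least significant, giving 0x3F129B27.

0x3F129B27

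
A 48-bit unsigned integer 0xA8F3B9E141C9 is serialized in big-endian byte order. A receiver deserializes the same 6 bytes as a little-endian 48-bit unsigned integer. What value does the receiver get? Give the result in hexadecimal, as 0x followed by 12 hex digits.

Stored big-endian, the bytes at ascending addresses are A8 F3 B9 E1 41 C9.
Read back as little-endian, the first byte is least significant, giving 0xC941E1B9F3A8.

0xC941E1B9F3A8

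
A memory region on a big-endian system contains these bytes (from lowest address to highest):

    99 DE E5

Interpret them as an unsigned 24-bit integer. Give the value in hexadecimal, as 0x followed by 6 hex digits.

0x99DEE5

In big-endian order the high byte comes first in memory.
The bytes are already most-significant first: 0x99DEE5.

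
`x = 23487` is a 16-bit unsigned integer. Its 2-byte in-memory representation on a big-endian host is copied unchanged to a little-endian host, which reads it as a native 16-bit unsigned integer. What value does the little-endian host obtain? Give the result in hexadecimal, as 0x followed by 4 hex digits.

23487 in 16-bit hexadecimal is 0x5BBF.
Stored big-endian, the bytes at ascending addresses are 5B BF.
Read back as little-endian, the first byte is least significant, giving 0xBF5B.

0xBF5B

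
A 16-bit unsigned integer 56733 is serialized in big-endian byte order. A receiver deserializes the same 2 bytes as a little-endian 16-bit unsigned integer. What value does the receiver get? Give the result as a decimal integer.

56733 in 16-bit hexadecimal is 0xDD9D.
Stored big-endian, the bytes at ascending addresses are DD 9D.
Read back as little-endian, the first byte is least significant, giving 0x9DDD.
0x9DDD = 40413.

40413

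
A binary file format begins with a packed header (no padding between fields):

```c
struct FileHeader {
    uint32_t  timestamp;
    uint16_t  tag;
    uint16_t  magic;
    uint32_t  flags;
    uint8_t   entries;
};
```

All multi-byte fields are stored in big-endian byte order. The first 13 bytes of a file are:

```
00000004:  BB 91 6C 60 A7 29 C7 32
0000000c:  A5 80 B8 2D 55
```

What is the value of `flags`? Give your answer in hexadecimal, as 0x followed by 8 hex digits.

`flags` follows `timestamp` (4 B), `tag` (2 B), `magic` (2 B), so it starts at offset 4 + 2 + 2 = 8 and occupies 4 bytes.
Bytes at offsets 8..11: A5 80 B8 2D.
In big-endian order the high byte comes first in memory.
The bytes are already most-significant first: 0xA580B82D.

0xA580B82D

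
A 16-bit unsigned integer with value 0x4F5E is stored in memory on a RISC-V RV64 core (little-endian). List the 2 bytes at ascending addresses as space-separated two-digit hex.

Split into bytes (most-significant first): 4F 5E.
In little-endian order the low byte comes first in memory.
So at ascending addresses the bytes are 5E 4F.

5E 4F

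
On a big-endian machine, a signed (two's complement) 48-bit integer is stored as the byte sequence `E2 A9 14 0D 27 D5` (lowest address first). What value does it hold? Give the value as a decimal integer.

-32259162953771

In big-endian order the high byte comes first in memory.
The bytes are already most-significant first: 0xE2A9140D27D5.
Top bit is set, so as a signed 48-bit value this is 0xE2A9140D27D5 − 2^48 = -32259162953771.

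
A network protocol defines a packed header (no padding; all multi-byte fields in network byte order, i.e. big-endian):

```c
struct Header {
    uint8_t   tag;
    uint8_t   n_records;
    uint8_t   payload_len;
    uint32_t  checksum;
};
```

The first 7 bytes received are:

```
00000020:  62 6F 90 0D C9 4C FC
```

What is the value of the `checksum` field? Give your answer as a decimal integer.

231296252

`checksum` follows `tag` (1 B), `n_records` (1 B), `payload_len` (1 B), so it starts at offset 1 + 1 + 1 = 3 and occupies 4 bytes.
Bytes at offsets 3..6: 0D C9 4C FC.
In big-endian order the high byte comes first in memory.
The bytes are already most-significant first: 0x0DC94CFC.
0x0DC94CFC = 231296252.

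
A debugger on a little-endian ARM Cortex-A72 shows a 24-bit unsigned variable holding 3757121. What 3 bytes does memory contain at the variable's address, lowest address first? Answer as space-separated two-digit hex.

3757121 in hexadecimal, padded to 24 bits, is 0x395441.
Split into bytes (most-significant first): 39 54 41.
Little-endian: lowest address holds the least-significant byte.
So at ascending addresses the bytes are 41 54 39.

41 54 39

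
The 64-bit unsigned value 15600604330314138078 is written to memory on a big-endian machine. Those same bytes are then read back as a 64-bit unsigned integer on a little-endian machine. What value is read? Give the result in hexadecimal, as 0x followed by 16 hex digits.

15600604330314138078 in 64-bit hexadecimal is 0xD8807AFB9DCB81DE.
Stored big-endian, the bytes at ascending addresses are D8 80 7A FB 9D CB 81 DE.
Read back as little-endian, the first byte is least significant, giving 0xDE81CB9DFB7A80D8.

0xDE81CB9DFB7A80D8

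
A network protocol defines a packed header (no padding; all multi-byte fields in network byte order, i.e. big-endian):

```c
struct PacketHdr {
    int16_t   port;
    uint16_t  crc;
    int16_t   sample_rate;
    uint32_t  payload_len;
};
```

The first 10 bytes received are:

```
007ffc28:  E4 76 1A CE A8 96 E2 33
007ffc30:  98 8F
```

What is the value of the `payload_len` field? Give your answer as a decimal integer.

3795032207

`payload_len` follows `port` (2 B), `crc` (2 B), `sample_rate` (2 B), so it starts at offset 2 + 2 + 2 = 6 and occupies 4 bytes.
Bytes at offsets 6..9: E2 33 98 8F.
Big-endian stores the most-significant byte at the lowest address.
The bytes are already most-significant first: 0xE233988F.
0xE233988F = 3795032207.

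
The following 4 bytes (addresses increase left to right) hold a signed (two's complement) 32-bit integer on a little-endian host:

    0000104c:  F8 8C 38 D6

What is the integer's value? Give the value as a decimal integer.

Little-endian: lowest address holds the least-significant byte.
Reassemble most-significant byte first: D6 38 8C F8 → 0xD6388CF8.
Top bit is set, so as a signed 32-bit value this is 0xD6388CF8 − 2^32 = -700936968.

-700936968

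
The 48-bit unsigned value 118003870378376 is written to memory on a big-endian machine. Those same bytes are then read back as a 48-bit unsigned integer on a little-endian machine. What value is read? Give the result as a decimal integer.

150262768095851

118003870378376 in 48-bit hexadecimal is 0x6B52EAC6A988.
Stored big-endian, the bytes at ascending addresses are 6B 52 EA C6 A9 88.
Read back as little-endian, the first byte is least significant, giving 0x88A9C6EA526B.
0x88A9C6EA526B = 150262768095851.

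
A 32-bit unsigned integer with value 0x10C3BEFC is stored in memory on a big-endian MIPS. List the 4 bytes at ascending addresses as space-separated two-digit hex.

Split into bytes (most-significant first): 10 C3 BE FC.
Big-endian: lowest address holds the most-significant byte.
So the memory order matches the most-significant-first order: 10 C3 BE FC.

10 C3 BE FC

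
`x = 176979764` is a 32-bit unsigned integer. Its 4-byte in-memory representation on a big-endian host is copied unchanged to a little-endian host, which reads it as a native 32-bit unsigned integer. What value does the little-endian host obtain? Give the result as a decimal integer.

880774154

176979764 in 32-bit hexadecimal is 0x0A8C7F34.
Stored big-endian, the bytes at ascending addresses are 0A 8C 7F 34.
Read back as little-endian, the first byte is least significant, giving 0x347F8C0A.
0x347F8C0A = 880774154.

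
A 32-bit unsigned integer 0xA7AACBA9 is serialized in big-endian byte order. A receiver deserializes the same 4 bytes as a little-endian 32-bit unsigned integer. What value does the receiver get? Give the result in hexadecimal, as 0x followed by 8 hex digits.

Stored big-endian, the bytes at ascending addresses are A7 AA CB A9.
Read back as little-endian, the first byte is least significant, giving 0xA9CBAAA7.

0xA9CBAAA7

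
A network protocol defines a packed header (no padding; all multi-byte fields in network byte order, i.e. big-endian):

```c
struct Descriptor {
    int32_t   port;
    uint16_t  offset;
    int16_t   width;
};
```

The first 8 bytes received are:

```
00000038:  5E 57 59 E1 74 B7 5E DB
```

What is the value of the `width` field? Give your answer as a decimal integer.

`width` follows `port` (4 B), `offset` (2 B), so it starts at offset 4 + 2 = 6 and occupies 2 bytes.
Bytes at offsets 6..7: 5E DB.
In big-endian order the high byte comes first in memory.
The bytes are already most-significant first: 0x5EDB.
0x5EDB = 24283.

24283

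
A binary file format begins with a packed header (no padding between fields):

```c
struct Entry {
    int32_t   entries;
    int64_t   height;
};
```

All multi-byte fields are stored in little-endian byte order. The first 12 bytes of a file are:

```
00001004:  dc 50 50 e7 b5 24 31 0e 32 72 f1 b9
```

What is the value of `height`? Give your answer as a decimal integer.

`height` follows `entries` (4 bytes), so it starts at byte offset 4 and occupies 8 bytes.
Bytes at offsets 4..11: B5 24 31 0E 32 72 F1 B9.
Little-endian: lowest address holds the least-significant byte.
Reassemble most-significant byte first: B9 F1 72 32 0E 31 24 B5 → 0xB9F172320E3124B5.
Top bit is set, so as a signed 64-bit value this is 0xB9F172320E3124B5 − 2^64 = -5048128147993582411.

-5048128147993582411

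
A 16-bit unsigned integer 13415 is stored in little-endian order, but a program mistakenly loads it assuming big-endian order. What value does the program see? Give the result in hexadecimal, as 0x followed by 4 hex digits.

0x6734

13415 in 16-bit hexadecimal is 0x3467.
Stored little-endian, the bytes at ascending addresses are 67 34.
Read back as big-endian, the last byte is least significant, giving 0x6734.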